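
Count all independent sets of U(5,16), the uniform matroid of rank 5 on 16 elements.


Independent sets of U(5,16) are all subsets of size <= 5.
Count = (16 choose 0) + (16 choose 1) + (16 choose 2) + (16 choose 3) + (16 choose 4) + (16 choose 5)
     = 1 + 16 + 120 + 560 + 1820 + 4368
     = 6885.

6885


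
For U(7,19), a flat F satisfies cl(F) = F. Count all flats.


Flats of U(7,19): every subset of size < 7 is a flat, plus E itself.
Count = C(19,0) + C(19,1) + C(19,2) + C(19,3) + C(19,4) + C(19,5) + C(19,6) + 1
     = 1 + 19 + 171 + 969 + 3876 + 11628 + 27132 + 1
     = 43797.

43797


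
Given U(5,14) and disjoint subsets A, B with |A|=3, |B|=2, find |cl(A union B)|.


|A union B| = 3 + 2 = 5 (disjoint).
In U(5,14), cl(S) = S if |S| < 5, else cl(S) = E.
Since 5 >= 5, cl(A union B) = E.
|cl(A union B)| = 14.

14


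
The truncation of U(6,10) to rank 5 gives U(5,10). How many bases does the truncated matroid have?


Truncating U(6,10) to rank 5 gives U(5,10).
Bases of U(5,10) are all 5-element subsets of 10 elements.
Number of bases = C(10,5) = 252.

252


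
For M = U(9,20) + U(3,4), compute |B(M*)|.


(M1+M2)* = M1* + M2*.
M1* = U(11,20), bases: C(20,11) = 167960.
M2* = U(1,4), bases: C(4,1) = 4.
|B(M*)| = 167960 * 4 = 671840.

671840


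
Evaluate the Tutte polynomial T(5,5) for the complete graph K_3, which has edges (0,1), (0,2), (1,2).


T(K_3; x,y) = x^2 + x + y.
T(5,5) = 25 + 5 + 5 = 35.

35


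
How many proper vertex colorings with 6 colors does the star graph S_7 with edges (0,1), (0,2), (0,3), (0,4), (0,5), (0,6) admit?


P(tree, k) = k * (k-1)^(6) for any tree on 7 vertices.
P(6) = 6 * 5^6 = 6 * 15625 = 93750.

93750


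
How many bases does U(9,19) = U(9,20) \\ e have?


Deleting e from U(9,20) gives U(9,19) since n > r.
Bases of U(9,19) = C(19,9) = 19! / (9! * 10!) = 92378.

92378


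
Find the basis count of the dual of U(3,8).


The dual of U(r,n) is U(n-r, n) = U(5,8).
Bases of U(5,8) are all (5)-element subsets.
|B(M*)| = C(8,5) = 8! / (5! * 3!) = 56.

56


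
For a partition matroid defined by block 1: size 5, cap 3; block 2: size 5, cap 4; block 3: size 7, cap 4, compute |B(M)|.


A basis picks exactly ci elements from block i.
Number of bases = product of C(|Si|, ci).
= C(5,3) * C(5,4) * C(7,4)
= 10 * 5 * 35
= 1750.

1750


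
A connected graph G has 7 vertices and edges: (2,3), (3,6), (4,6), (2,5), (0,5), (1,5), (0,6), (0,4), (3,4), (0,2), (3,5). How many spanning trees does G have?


By Kirchhoff's matrix tree theorem, the number of spanning trees equals
the determinant of any cofactor of the Laplacian matrix L.
G has 7 vertices and 11 edges.
Computing the (6 x 6) cofactor determinant gives 128.

128


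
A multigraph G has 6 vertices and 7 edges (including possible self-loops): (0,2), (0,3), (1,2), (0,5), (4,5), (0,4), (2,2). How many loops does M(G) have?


In a graphic matroid, a loop is a self-loop edge (u,u) with rank 0.
Examining all 7 edges for self-loops...
Self-loops found: (2,2)
Number of loops = 1.

1


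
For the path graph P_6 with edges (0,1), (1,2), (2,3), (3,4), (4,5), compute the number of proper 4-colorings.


P(P_6, k) = k * (k-1)^(5).
P(4) = 4 * 3^5 = 4 * 243 = 972.

972


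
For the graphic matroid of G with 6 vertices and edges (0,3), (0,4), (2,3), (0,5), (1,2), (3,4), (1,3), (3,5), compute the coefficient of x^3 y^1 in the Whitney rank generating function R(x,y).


R(x,y) = sum over A in 2^E of x^(r(E)-r(A)) * y^(|A|-r(A)).
G has 6 vertices, 8 edges. r(E) = 5.
Enumerate all 2^8 = 256 subsets.
Count subsets with r(E)-r(A)=3 and |A|-r(A)=1: 3.

3


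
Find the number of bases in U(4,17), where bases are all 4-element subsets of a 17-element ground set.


Bases of U(4,17) are all 4-element subsets of the 17-element ground set.
Number of bases = C(17,4).
C(17,4) = 17! / (4! * 13!) = 2380.

2380


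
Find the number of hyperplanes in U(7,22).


Hyperplanes of U(7,22) are flats of rank 6.
In a uniform matroid, these are exactly the (6)-element subsets.
Count = C(22,6) = 74613.

74613


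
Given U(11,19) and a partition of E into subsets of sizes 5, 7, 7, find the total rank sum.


r(Ai) = min(|Ai|, 11) for each part.
Sum = min(5,11) + min(7,11) + min(7,11)
    = 5 + 7 + 7
    = 19.

19


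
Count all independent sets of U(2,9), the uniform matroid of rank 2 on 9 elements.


Independent sets of U(2,9) are all subsets of size <= 2.
Count = (9 choose 0) + (9 choose 1) + (9 choose 2)
     = 1 + 9 + 36
     = 46.

46


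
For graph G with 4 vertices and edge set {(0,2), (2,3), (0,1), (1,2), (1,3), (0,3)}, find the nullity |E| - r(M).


Cycle rank (nullity) = |E| - r(M) = |E| - (|V| - c).
|E| = 6, |V| = 4, c = 1.
Nullity = 6 - (4 - 1) = 6 - 3 = 3.

3


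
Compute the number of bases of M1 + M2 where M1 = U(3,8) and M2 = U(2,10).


Bases of a direct sum M1 + M2: |B| = |B(M1)| * |B(M2)|.
|B(U(3,8))| = C(8,3) = 56.
|B(U(2,10))| = C(10,2) = 45.
Total bases = 56 * 45 = 2520.

2520


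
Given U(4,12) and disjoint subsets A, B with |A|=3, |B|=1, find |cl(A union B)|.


|A union B| = 3 + 1 = 4 (disjoint).
In U(4,12), cl(S) = S if |S| < 4, else cl(S) = E.
Since 4 >= 4, cl(A union B) = E.
|cl(A union B)| = 12.

12


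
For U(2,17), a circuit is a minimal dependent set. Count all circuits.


In U(2,17), circuits are the (3)-element subsets.
Any set of 3 elements is dependent, and removing any one element gives
an independent set of size 2, so it is a minimal dependent set.
Number of circuits = C(17,3) = (17 * 16 * 15) / (1 * 2 * 3) = 680.

680


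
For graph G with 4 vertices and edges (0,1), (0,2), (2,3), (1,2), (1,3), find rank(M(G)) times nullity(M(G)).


r(M) = |V| - c = 4 - 1 = 3.
nullity = |E| - r(M) = 5 - 3 = 2.
Product = 3 * 2 = 6.

6


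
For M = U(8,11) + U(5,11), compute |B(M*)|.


(M1+M2)* = M1* + M2*.
M1* = U(3,11), bases: C(11,3) = 165.
M2* = U(6,11), bases: C(11,6) = 462.
|B(M*)| = 165 * 462 = 76230.

76230


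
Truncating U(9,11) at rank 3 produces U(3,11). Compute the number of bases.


Truncating U(9,11) to rank 3 gives U(3,11).
Bases of U(3,11) are all 3-element subsets of 11 elements.
Number of bases = (11 choose 3) = 165.

165


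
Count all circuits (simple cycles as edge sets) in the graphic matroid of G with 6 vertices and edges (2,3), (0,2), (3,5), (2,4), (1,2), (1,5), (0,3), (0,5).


A circuit in a graphic matroid = edge set of a simple cycle.
G has 6 vertices and 8 edges.
Enumerating all minimal edge subsets forming cycles...
Total circuits found: 7.

7


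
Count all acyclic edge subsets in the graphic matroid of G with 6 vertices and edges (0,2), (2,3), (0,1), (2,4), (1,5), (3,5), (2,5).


An independent set in a graphic matroid is an acyclic edge subset.
G has 6 vertices and 7 edges.
Enumerate all 2^7 = 128 subsets, checking for acyclicity.
Total independent sets = 104.

104


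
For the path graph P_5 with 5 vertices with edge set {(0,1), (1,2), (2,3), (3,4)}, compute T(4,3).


A path on 5 vertices is a tree with 4 edges.
T(x,y) = x^(4) for any tree.
T(4,3) = 4^4 = 256.

256


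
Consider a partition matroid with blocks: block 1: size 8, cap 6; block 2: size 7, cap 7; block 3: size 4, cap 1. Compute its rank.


Rank of a partition matroid = sum of min(|Si|, ci) for each block.
= min(8,6) + min(7,7) + min(4,1)
= 6 + 7 + 1
= 14.

14


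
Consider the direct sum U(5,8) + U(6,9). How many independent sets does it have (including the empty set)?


For a direct sum, |I(M1+M2)| = |I(M1)| * |I(M2)|.
|I(U(5,8))| = sum C(8,k) for k=0..5 = 219.
|I(U(6,9))| = sum C(9,k) for k=0..6 = 466.
Total = 219 * 466 = 102054.

102054


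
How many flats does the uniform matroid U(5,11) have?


Flats of U(5,11): every subset of size < 5 is a flat, plus E itself.
Count = (11 choose 0) + (11 choose 1) + (11 choose 2) + (11 choose 3) + (11 choose 4) + 1
     = 1 + 11 + 55 + 165 + 330 + 1
     = 563.

563


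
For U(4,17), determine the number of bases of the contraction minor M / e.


Contracting e from U(4,17) gives U(3,16).
Bases of U(3,16) = C(16,3) = (16 * 15 * 14) / (1 * 2 * 3) = 560.

560


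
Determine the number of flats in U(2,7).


Flats of U(2,7): every subset of size < 2 is a flat, plus E itself.
Count = C(7,0) + C(7,1) + 1
     = 1 + 7 + 1
     = 9.

9


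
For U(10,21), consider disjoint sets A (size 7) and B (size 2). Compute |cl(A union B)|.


|A union B| = 7 + 2 = 9 (disjoint).
In U(10,21), cl(S) = S if |S| < 10, else cl(S) = E.
Since 9 < 10, cl(A union B) = A union B.
|cl(A union B)| = 9.

9


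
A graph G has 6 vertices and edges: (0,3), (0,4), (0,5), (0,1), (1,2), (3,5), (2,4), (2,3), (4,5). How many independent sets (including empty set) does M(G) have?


An independent set in a graphic matroid is an acyclic edge subset.
G has 6 vertices and 9 edges.
Enumerate all 2^9 = 512 subsets, checking for acyclicity.
Total independent sets = 306.

306


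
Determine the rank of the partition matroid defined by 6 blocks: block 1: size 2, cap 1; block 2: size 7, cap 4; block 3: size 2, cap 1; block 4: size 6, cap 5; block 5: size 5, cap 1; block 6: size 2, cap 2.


Rank of a partition matroid = sum of min(|Si|, ci) for each block.
= min(2,1) + min(7,4) + min(2,1) + min(6,5) + min(5,1) + min(2,2)
= 1 + 4 + 1 + 5 + 1 + 2
= 14.

14


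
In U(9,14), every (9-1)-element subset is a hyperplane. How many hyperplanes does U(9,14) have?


Hyperplanes of U(9,14) are flats of rank 8.
In a uniform matroid, these are exactly the (8)-element subsets.
Count = (14 choose 8) = 3003.

3003


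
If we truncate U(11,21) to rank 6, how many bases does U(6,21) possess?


Truncating U(11,21) to rank 6 gives U(6,21).
Bases of U(6,21) are all 6-element subsets of 21 elements.
Number of bases = (21 choose 6) = 54264.

54264


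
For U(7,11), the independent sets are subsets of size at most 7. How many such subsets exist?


Independent sets of U(7,11) are all subsets of size <= 7.
Count = C(11,0) + C(11,1) + C(11,2) + C(11,3) + C(11,4) + C(11,5) + C(11,6) + C(11,7)
     = 1 + 11 + 55 + 165 + 330 + 462 + 462 + 330
     = 1816.

1816


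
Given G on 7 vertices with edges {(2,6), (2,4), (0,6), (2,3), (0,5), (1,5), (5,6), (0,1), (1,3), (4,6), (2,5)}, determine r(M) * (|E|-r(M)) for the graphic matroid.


r(M) = |V| - c = 7 - 1 = 6.
nullity = |E| - r(M) = 11 - 6 = 5.
Product = 6 * 5 = 30.

30


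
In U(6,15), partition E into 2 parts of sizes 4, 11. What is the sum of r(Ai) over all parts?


r(Ai) = min(|Ai|, 6) for each part.
Sum = min(4,6) + min(11,6)
    = 4 + 6
    = 10.

10


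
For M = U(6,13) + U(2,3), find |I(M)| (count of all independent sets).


For a direct sum, |I(M1+M2)| = |I(M1)| * |I(M2)|.
|I(U(6,13))| = sum C(13,k) for k=0..6 = 4096.
|I(U(2,3))| = sum C(3,k) for k=0..2 = 7.
Total = 4096 * 7 = 28672.

28672


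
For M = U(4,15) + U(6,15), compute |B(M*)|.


(M1+M2)* = M1* + M2*.
M1* = U(11,15), bases: C(15,11) = 1365.
M2* = U(9,15), bases: C(15,9) = 5005.
|B(M*)| = 1365 * 5005 = 6831825.

6831825


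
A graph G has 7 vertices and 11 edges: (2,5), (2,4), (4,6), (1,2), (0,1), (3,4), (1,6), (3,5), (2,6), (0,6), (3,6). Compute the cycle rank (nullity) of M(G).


Cycle rank (nullity) = |E| - r(M) = |E| - (|V| - c).
|E| = 11, |V| = 7, c = 1.
Nullity = 11 - (7 - 1) = 11 - 6 = 5.

5


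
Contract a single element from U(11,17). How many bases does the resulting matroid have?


Contracting e from U(11,17) gives U(10,16).
Bases of U(10,16) = C(16,10) = 16! / (10! * 6!) = 8008.

8008


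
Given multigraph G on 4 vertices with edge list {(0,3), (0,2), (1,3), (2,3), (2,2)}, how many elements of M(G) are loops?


In a graphic matroid, a loop is a self-loop edge (u,u) with rank 0.
Examining all 5 edges for self-loops...
Self-loops found: (2,2)
Number of loops = 1.

1


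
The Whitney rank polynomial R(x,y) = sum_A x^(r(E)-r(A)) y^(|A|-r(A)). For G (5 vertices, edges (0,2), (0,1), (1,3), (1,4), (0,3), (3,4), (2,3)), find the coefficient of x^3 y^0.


R(x,y) = sum over A in 2^E of x^(r(E)-r(A)) * y^(|A|-r(A)).
G has 5 vertices, 7 edges. r(E) = 4.
Enumerate all 2^7 = 128 subsets.
Count subsets with r(E)-r(A)=3 and |A|-r(A)=0: 7.

7


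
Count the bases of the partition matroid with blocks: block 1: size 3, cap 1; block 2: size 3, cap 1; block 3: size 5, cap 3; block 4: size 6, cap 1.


A basis picks exactly ci elements from block i.
Number of bases = product of C(|Si|, ci).
= C(3,1) * C(3,1) * C(5,3) * C(6,1)
= 3 * 3 * 10 * 6
= 540.

540


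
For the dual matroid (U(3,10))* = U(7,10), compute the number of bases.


The dual of U(r,n) is U(n-r, n) = U(7,10).
Bases of U(7,10) are all (7)-element subsets.
|B(M*)| = C(10,7) = 10! / (7! * 3!) = 120.

120


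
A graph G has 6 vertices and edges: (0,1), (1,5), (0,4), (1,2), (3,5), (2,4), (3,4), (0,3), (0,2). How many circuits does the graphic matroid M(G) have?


A circuit in a graphic matroid = edge set of a simple cycle.
G has 6 vertices and 9 edges.
Enumerating all minimal edge subsets forming cycles...
Total circuits found: 13.

13


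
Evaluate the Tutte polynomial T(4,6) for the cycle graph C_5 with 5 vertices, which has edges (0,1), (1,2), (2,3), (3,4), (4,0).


T(C_5; x,y) = x + x^2 + ... + x^(4) + y.
T(4,6) = 4^1 + 4^2 + 4^3 + 4^4 + 6
= 4 + 16 + 64 + 256 + 6
= 346.

346


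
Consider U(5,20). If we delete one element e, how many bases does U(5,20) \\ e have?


Deleting e from U(5,20) gives U(5,19) since n > r.
Bases of U(5,19) = C(19,5) = 11628.

11628


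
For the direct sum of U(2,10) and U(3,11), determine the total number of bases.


Bases of a direct sum M1 + M2: |B| = |B(M1)| * |B(M2)|.
|B(U(2,10))| = C(10,2) = 45.
|B(U(3,11))| = C(11,3) = 165.
Total bases = 45 * 165 = 7425.

7425


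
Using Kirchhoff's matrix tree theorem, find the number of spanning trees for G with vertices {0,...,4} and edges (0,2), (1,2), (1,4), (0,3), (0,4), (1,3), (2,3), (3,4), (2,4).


By Kirchhoff's matrix tree theorem, the number of spanning trees equals
the determinant of any cofactor of the Laplacian matrix L.
G has 5 vertices and 9 edges.
Computing the (4 x 4) cofactor determinant gives 75.

75


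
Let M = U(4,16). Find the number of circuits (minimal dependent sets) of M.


In U(4,16), circuits are the (5)-element subsets.
Any set of 5 elements is dependent, and removing any one element gives
an independent set of size 4, so it is a minimal dependent set.
Number of circuits = C(16,5) = 4368.

4368


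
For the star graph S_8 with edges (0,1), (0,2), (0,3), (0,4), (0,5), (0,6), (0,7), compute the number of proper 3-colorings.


P(tree, k) = k * (k-1)^(7) for any tree on 8 vertices.
P(3) = 3 * 2^7 = 3 * 128 = 384.

384


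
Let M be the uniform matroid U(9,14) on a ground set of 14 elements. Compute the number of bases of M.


Bases of U(9,14) are all 9-element subsets of the 14-element ground set.
Number of bases = C(14,9).
C(14,9) = 14! / (9! * 5!) = 2002.

2002


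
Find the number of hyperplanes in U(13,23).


Hyperplanes of U(13,23) are flats of rank 12.
In a uniform matroid, these are exactly the (12)-element subsets.
Count = C(23,12) = 23! / (12! * 11!) = 1352078.

1352078


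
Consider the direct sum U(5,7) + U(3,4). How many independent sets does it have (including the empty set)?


For a direct sum, |I(M1+M2)| = |I(M1)| * |I(M2)|.
|I(U(5,7))| = sum C(7,k) for k=0..5 = 120.
|I(U(3,4))| = sum C(4,k) for k=0..3 = 15.
Total = 120 * 15 = 1800.

1800


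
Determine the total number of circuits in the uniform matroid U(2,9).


In U(2,9), circuits are the (3)-element subsets.
Any set of 3 elements is dependent, and removing any one element gives
an independent set of size 2, so it is a minimal dependent set.
Number of circuits = C(9,3) = 9! / (3! * 6!) = 84.

84


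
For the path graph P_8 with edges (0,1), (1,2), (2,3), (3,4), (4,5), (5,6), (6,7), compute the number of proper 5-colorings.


P(P_8, k) = k * (k-1)^(7).
P(5) = 5 * 4^7 = 5 * 16384 = 81920.

81920


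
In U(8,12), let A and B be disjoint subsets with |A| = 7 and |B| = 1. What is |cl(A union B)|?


|A union B| = 7 + 1 = 8 (disjoint).
In U(8,12), cl(S) = S if |S| < 8, else cl(S) = E.
Since 8 >= 8, cl(A union B) = E.
|cl(A union B)| = 12.

12


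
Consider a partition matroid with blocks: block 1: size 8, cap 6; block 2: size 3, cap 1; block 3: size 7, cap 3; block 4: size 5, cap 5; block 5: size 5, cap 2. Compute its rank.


Rank of a partition matroid = sum of min(|Si|, ci) for each block.
= min(8,6) + min(3,1) + min(7,3) + min(5,5) + min(5,2)
= 6 + 1 + 3 + 5 + 2
= 17.

17


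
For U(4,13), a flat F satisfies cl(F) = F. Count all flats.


Flats of U(4,13): every subset of size < 4 is a flat, plus E itself.
Count = C(13,0) + C(13,1) + C(13,2) + C(13,3) + 1
     = 1 + 13 + 78 + 286 + 1
     = 379.

379


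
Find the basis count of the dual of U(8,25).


The dual of U(r,n) is U(n-r, n) = U(17,25).
Bases of U(17,25) are all (17)-element subsets.
|B(M*)| = (25 choose 17) = 1081575.

1081575


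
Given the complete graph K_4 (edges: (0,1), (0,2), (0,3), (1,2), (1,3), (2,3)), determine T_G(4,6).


T(K_4; x,y) = x^3 + 3x^2 + 4xy + 2x + y^3 + 3y^2 + 2y.
Substituting x=4, y=6:
= 64 + 48 + 96 + 8 + 216 + 108 + 12
= 552.

552


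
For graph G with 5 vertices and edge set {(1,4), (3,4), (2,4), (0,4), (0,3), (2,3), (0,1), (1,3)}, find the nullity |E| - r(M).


Cycle rank (nullity) = |E| - r(M) = |E| - (|V| - c).
|E| = 8, |V| = 5, c = 1.
Nullity = 8 - (5 - 1) = 8 - 4 = 4.

4


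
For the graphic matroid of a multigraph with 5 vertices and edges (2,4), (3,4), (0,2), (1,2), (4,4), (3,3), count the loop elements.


In a graphic matroid, a loop is a self-loop edge (u,u) with rank 0.
Examining all 6 edges for self-loops...
Self-loops found: (4,4), (3,3)
Number of loops = 2.

2


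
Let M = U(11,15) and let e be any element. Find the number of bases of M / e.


Contracting e from U(11,15) gives U(10,14).
Bases of U(10,14) = C(14,10) = 1001.

1001


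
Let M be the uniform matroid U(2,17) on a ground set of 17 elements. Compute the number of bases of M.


Bases of U(2,17) are all 2-element subsets of the 17-element ground set.
Number of bases = C(17,2).
C(17,2) = 17! / (2! * 15!) = 136.

136


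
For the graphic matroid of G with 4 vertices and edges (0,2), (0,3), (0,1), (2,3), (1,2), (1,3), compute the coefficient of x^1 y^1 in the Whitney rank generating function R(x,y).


R(x,y) = sum over A in 2^E of x^(r(E)-r(A)) * y^(|A|-r(A)).
G has 4 vertices, 6 edges. r(E) = 3.
Enumerate all 2^6 = 64 subsets.
Count subsets with r(E)-r(A)=1 and |A|-r(A)=1: 4.

4


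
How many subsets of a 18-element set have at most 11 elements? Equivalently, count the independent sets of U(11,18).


Independent sets of U(11,18) are all subsets of size <= 11.
Count = C(18,0) + C(18,1) + C(18,2) + C(18,3) + C(18,4) + C(18,5) + C(18,6) + C(18,7) + C(18,8) + C(18,9) + C(18,10) + C(18,11)
     = 1 + 18 + 153 + 816 + 3060 + 8568 + 18564 + 31824 + 43758 + 48620 + 43758 + 31824
     = 230964.

230964


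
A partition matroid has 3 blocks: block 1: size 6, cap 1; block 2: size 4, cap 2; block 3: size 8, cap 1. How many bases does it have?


A basis picks exactly ci elements from block i.
Number of bases = product of C(|Si|, ci).
= C(6,1) * C(4,2) * C(8,1)
= 6 * 6 * 8
= 288.

288


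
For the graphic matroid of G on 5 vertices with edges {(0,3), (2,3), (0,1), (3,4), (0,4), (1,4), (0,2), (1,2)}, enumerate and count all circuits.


A circuit in a graphic matroid = edge set of a simple cycle.
G has 5 vertices and 8 edges.
Enumerating all minimal edge subsets forming cycles...
Total circuits found: 13.

13


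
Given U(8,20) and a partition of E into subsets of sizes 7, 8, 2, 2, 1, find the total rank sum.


r(Ai) = min(|Ai|, 8) for each part.
Sum = min(7,8) + min(8,8) + min(2,8) + min(2,8) + min(1,8)
    = 7 + 8 + 2 + 2 + 1
    = 20.

20


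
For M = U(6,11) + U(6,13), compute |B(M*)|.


(M1+M2)* = M1* + M2*.
M1* = U(5,11), bases: C(11,5) = 462.
M2* = U(7,13), bases: C(13,7) = 1716.
|B(M*)| = 462 * 1716 = 792792.

792792


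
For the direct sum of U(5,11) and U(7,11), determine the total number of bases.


Bases of a direct sum M1 + M2: |B| = |B(M1)| * |B(M2)|.
|B(U(5,11))| = C(11,5) = 462.
|B(U(7,11))| = C(11,7) = 330.
Total bases = 462 * 330 = 152460.

152460


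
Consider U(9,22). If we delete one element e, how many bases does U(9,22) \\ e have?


Deleting e from U(9,22) gives U(9,21) since n > r.
Bases of U(9,21) = C(21,9) = 293930.

293930


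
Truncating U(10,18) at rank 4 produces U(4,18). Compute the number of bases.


Truncating U(10,18) to rank 4 gives U(4,18).
Bases of U(4,18) are all 4-element subsets of 18 elements.
Number of bases = C(18,4) = (18 * 17 * 16 * 15) / (1 * 2 * 3 * 4) = 3060.

3060


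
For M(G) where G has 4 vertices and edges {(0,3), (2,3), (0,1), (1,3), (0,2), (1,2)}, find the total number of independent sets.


An independent set in a graphic matroid is an acyclic edge subset.
G has 4 vertices and 6 edges.
Enumerate all 2^6 = 64 subsets, checking for acyclicity.
Total independent sets = 38.

38


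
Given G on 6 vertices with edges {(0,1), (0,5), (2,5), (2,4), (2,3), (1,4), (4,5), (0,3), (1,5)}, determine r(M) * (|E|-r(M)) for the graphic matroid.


r(M) = |V| - c = 6 - 1 = 5.
nullity = |E| - r(M) = 9 - 5 = 4.
Product = 5 * 4 = 20.

20


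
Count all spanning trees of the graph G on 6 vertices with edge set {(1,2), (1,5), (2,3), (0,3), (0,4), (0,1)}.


By Kirchhoff's matrix tree theorem, the number of spanning trees equals
the determinant of any cofactor of the Laplacian matrix L.
G has 6 vertices and 6 edges.
Computing the (5 x 5) cofactor determinant gives 4.

4


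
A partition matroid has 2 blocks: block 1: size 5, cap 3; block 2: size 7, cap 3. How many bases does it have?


A basis picks exactly ci elements from block i.
Number of bases = product of C(|Si|, ci).
= C(5,3) * C(7,3)
= 10 * 35
= 350.

350


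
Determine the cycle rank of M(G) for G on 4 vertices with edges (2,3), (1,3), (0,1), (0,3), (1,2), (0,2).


Cycle rank (nullity) = |E| - r(M) = |E| - (|V| - c).
|E| = 6, |V| = 4, c = 1.
Nullity = 6 - (4 - 1) = 6 - 3 = 3.

3


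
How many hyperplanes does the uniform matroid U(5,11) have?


Hyperplanes of U(5,11) are flats of rank 4.
In a uniform matroid, these are exactly the (4)-element subsets.
Count = C(11,4) = (11 * 10 * 9 * 8) / (1 * 2 * 3 * 4) = 330.

330


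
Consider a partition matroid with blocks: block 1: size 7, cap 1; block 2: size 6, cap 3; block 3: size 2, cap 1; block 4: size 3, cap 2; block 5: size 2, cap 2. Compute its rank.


Rank of a partition matroid = sum of min(|Si|, ci) for each block.
= min(7,1) + min(6,3) + min(2,1) + min(3,2) + min(2,2)
= 1 + 3 + 1 + 2 + 2
= 9.

9


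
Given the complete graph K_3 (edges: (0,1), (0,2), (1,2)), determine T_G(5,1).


T(K_3; x,y) = x^2 + x + y.
T(5,1) = 25 + 5 + 1 = 31.

31


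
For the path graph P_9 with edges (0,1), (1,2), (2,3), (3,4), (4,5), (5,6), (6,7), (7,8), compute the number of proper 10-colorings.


P(P_9, k) = k * (k-1)^(8).
P(10) = 10 * 9^8 = 10 * 43046721 = 430467210.

430467210


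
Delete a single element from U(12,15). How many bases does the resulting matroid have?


Deleting e from U(12,15) gives U(12,14) since n > r.
Bases of U(12,14) = (14 choose 12) = 91.

91


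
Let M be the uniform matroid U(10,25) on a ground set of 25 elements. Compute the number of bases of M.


Bases of U(10,25) are all 10-element subsets of the 25-element ground set.
Number of bases = C(25,10).
C(25,10) = 3268760.

3268760


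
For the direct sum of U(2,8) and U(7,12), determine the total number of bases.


Bases of a direct sum M1 + M2: |B| = |B(M1)| * |B(M2)|.
|B(U(2,8))| = C(8,2) = 28.
|B(U(7,12))| = C(12,7) = 792.
Total bases = 28 * 792 = 22176.

22176


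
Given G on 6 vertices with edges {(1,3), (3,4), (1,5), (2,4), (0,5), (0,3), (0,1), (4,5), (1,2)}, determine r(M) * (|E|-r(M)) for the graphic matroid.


r(M) = |V| - c = 6 - 1 = 5.
nullity = |E| - r(M) = 9 - 5 = 4.
Product = 5 * 4 = 20.

20


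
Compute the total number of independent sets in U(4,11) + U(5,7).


For a direct sum, |I(M1+M2)| = |I(M1)| * |I(M2)|.
|I(U(4,11))| = sum C(11,k) for k=0..4 = 562.
|I(U(5,7))| = sum C(7,k) for k=0..5 = 120.
Total = 562 * 120 = 67440.

67440


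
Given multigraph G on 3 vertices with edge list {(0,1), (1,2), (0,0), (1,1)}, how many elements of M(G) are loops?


In a graphic matroid, a loop is a self-loop edge (u,u) with rank 0.
Examining all 4 edges for self-loops...
Self-loops found: (0,0), (1,1)
Number of loops = 2.

2


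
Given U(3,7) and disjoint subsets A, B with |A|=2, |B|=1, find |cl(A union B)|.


|A union B| = 2 + 1 = 3 (disjoint).
In U(3,7), cl(S) = S if |S| < 3, else cl(S) = E.
Since 3 >= 3, cl(A union B) = E.
|cl(A union B)| = 7.

7


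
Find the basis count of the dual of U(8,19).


The dual of U(r,n) is U(n-r, n) = U(11,19).
Bases of U(11,19) are all (11)-element subsets.
|B(M*)| = (19 choose 11) = 75582.

75582


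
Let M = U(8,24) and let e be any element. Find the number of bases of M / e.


Contracting e from U(8,24) gives U(7,23).
Bases of U(7,23) = C(23,7) = 23! / (7! * 16!) = 245157.

245157


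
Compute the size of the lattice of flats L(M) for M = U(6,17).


Flats of U(6,17): every subset of size < 6 is a flat, plus E itself.
Count = C(17,0) + C(17,1) + C(17,2) + C(17,3) + C(17,4) + C(17,5) + 1
     = 1 + 17 + 136 + 680 + 2380 + 6188 + 1
     = 9403.

9403


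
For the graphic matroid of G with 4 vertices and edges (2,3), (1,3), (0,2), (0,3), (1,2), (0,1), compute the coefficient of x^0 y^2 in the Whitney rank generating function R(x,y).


R(x,y) = sum over A in 2^E of x^(r(E)-r(A)) * y^(|A|-r(A)).
G has 4 vertices, 6 edges. r(E) = 3.
Enumerate all 2^6 = 64 subsets.
Count subsets with r(E)-r(A)=0 and |A|-r(A)=2: 6.

6


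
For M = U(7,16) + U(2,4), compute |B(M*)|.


(M1+M2)* = M1* + M2*.
M1* = U(9,16), bases: C(16,9) = 11440.
M2* = U(2,4), bases: C(4,2) = 6.
|B(M*)| = 11440 * 6 = 68640.

68640


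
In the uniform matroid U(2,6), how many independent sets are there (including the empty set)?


Independent sets of U(2,6) are all subsets of size <= 2.
Count = (6 choose 0) + (6 choose 1) + (6 choose 2)
     = 1 + 6 + 15
     = 22.

22


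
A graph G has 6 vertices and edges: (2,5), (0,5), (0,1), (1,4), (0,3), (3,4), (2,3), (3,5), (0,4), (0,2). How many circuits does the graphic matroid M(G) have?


A circuit in a graphic matroid = edge set of a simple cycle.
G has 6 vertices and 10 edges.
Enumerating all minimal edge subsets forming cycles...
Total circuits found: 18.

18


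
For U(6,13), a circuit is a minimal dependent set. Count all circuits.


In U(6,13), circuits are the (7)-element subsets.
Any set of 7 elements is dependent, and removing any one element gives
an independent set of size 6, so it is a minimal dependent set.
Number of circuits = (13 choose 7) = 1716.

1716


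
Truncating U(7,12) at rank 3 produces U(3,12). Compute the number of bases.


Truncating U(7,12) to rank 3 gives U(3,12).
Bases of U(3,12) are all 3-element subsets of 12 elements.
Number of bases = (12 choose 3) = 220.

220


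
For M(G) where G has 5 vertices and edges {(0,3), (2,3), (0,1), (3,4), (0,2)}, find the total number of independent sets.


An independent set in a graphic matroid is an acyclic edge subset.
G has 5 vertices and 5 edges.
Enumerate all 2^5 = 32 subsets, checking for acyclicity.
Total independent sets = 28.

28


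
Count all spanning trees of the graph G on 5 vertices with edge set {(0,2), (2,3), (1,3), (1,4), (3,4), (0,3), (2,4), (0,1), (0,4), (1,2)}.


By Kirchhoff's matrix tree theorem, the number of spanning trees equals
the determinant of any cofactor of the Laplacian matrix L.
G has 5 vertices and 10 edges.
Computing the (4 x 4) cofactor determinant gives 125.

125


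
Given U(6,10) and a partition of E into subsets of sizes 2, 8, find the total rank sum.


r(Ai) = min(|Ai|, 6) for each part.
Sum = min(2,6) + min(8,6)
    = 2 + 6
    = 8.

8


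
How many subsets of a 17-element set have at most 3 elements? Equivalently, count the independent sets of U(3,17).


Independent sets of U(3,17) are all subsets of size <= 3.
Count = (17 choose 0) + (17 choose 1) + (17 choose 2) + (17 choose 3)
     = 1 + 17 + 136 + 680
     = 834.

834


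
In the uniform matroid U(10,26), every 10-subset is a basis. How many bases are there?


Bases of U(10,26) are all 10-element subsets of the 26-element ground set.
Number of bases = C(26,10).
C(26,10) = 26! / (10! * 16!) = 5311735.

5311735


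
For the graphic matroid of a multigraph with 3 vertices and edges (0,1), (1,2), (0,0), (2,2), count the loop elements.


In a graphic matroid, a loop is a self-loop edge (u,u) with rank 0.
Examining all 4 edges for self-loops...
Self-loops found: (0,0), (2,2)
Number of loops = 2.

2


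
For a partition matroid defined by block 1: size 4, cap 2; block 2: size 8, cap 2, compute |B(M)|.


A basis picks exactly ci elements from block i.
Number of bases = product of C(|Si|, ci).
= C(4,2) * C(8,2)
= 6 * 28
= 168.

168


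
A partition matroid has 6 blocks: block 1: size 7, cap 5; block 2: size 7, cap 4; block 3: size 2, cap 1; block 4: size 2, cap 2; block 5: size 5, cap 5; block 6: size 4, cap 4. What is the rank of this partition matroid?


Rank of a partition matroid = sum of min(|Si|, ci) for each block.
= min(7,5) + min(7,4) + min(2,1) + min(2,2) + min(5,5) + min(4,4)
= 5 + 4 + 1 + 2 + 5 + 4
= 21.

21


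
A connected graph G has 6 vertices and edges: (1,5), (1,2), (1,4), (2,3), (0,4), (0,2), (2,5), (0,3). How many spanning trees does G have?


By Kirchhoff's matrix tree theorem, the number of spanning trees equals
the determinant of any cofactor of the Laplacian matrix L.
G has 6 vertices and 8 edges.
Computing the (5 x 5) cofactor determinant gives 30.

30


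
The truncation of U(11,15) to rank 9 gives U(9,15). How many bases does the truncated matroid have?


Truncating U(11,15) to rank 9 gives U(9,15).
Bases of U(9,15) are all 9-element subsets of 15 elements.
Number of bases = C(15,9) = 5005.

5005


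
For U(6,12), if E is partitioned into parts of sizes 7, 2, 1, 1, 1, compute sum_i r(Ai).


r(Ai) = min(|Ai|, 6) for each part.
Sum = min(7,6) + min(2,6) + min(1,6) + min(1,6) + min(1,6)
    = 6 + 2 + 1 + 1 + 1
    = 11.

11


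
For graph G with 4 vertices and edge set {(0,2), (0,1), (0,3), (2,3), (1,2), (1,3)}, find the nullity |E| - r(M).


Cycle rank (nullity) = |E| - r(M) = |E| - (|V| - c).
|E| = 6, |V| = 4, c = 1.
Nullity = 6 - (4 - 1) = 6 - 3 = 3.

3


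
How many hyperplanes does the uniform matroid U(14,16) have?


Hyperplanes of U(14,16) are flats of rank 13.
In a uniform matroid, these are exactly the (13)-element subsets.
Count = (16 choose 13) = 560.

560


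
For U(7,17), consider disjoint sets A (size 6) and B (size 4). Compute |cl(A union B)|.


|A union B| = 6 + 4 = 10 (disjoint).
In U(7,17), cl(S) = S if |S| < 7, else cl(S) = E.
Since 10 >= 7, cl(A union B) = E.
|cl(A union B)| = 17.

17


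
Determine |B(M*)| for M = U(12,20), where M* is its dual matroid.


The dual of U(r,n) is U(n-r, n) = U(8,20).
Bases of U(8,20) are all (8)-element subsets.
|B(M*)| = C(20,8) = 20! / (8! * 12!) = 125970.

125970


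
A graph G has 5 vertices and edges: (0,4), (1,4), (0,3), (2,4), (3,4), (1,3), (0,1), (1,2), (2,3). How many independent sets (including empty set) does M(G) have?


An independent set in a graphic matroid is an acyclic edge subset.
G has 5 vertices and 9 edges.
Enumerate all 2^9 = 512 subsets, checking for acyclicity.
Total independent sets = 198.

198


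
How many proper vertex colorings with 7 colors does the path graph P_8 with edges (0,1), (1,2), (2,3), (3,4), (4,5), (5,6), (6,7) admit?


P(P_8, k) = k * (k-1)^(7).
P(7) = 7 * 6^7 = 7 * 279936 = 1959552.

1959552


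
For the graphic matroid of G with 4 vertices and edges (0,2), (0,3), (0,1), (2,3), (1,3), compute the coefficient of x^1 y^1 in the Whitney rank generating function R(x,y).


R(x,y) = sum over A in 2^E of x^(r(E)-r(A)) * y^(|A|-r(A)).
G has 4 vertices, 5 edges. r(E) = 3.
Enumerate all 2^5 = 32 subsets.
Count subsets with r(E)-r(A)=1 and |A|-r(A)=1: 2.

2


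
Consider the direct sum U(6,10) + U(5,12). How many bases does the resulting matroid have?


Bases of a direct sum M1 + M2: |B| = |B(M1)| * |B(M2)|.
|B(U(6,10))| = C(10,6) = 210.
|B(U(5,12))| = C(12,5) = 792.
Total bases = 210 * 792 = 166320.

166320


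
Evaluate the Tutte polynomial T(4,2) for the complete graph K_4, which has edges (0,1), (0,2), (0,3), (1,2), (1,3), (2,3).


T(K_4; x,y) = x^3 + 3x^2 + 4xy + 2x + y^3 + 3y^2 + 2y.
Substituting x=4, y=2:
= 64 + 48 + 32 + 8 + 8 + 12 + 4
= 176.

176


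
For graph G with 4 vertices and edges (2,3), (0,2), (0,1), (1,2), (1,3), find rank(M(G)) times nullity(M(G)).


r(M) = |V| - c = 4 - 1 = 3.
nullity = |E| - r(M) = 5 - 3 = 2.
Product = 3 * 2 = 6.

6


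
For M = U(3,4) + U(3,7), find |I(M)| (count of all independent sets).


For a direct sum, |I(M1+M2)| = |I(M1)| * |I(M2)|.
|I(U(3,4))| = sum C(4,k) for k=0..3 = 15.
|I(U(3,7))| = sum C(7,k) for k=0..3 = 64.
Total = 15 * 64 = 960.

960


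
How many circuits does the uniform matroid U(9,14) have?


In U(9,14), circuits are the (10)-element subsets.
Any set of 10 elements is dependent, and removing any one element gives
an independent set of size 9, so it is a minimal dependent set.
Number of circuits = (14 choose 10) = 1001.

1001


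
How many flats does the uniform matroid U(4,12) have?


Flats of U(4,12): every subset of size < 4 is a flat, plus E itself.
Count = C(12,0) + C(12,1) + C(12,2) + C(12,3) + 1
     = 1 + 12 + 66 + 220 + 1
     = 300.

300


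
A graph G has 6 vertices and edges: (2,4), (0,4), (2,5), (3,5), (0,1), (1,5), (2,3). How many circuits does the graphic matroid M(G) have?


A circuit in a graphic matroid = edge set of a simple cycle.
G has 6 vertices and 7 edges.
Enumerating all minimal edge subsets forming cycles...
Total circuits found: 3.

3


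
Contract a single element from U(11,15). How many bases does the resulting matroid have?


Contracting e from U(11,15) gives U(10,14).
Bases of U(10,14) = (14 choose 10) = 1001.

1001


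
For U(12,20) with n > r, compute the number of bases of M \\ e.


Deleting e from U(12,20) gives U(12,19) since n > r.
Bases of U(12,19) = (19 choose 12) = 50388.

50388


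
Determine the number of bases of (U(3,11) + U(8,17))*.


(M1+M2)* = M1* + M2*.
M1* = U(8,11), bases: C(11,8) = 165.
M2* = U(9,17), bases: C(17,9) = 24310.
|B(M*)| = 165 * 24310 = 4011150.

4011150


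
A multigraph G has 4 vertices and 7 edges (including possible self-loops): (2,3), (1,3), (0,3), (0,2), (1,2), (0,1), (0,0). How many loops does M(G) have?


In a graphic matroid, a loop is a self-loop edge (u,u) with rank 0.
Examining all 7 edges for self-loops...
Self-loops found: (0,0)
Number of loops = 1.

1


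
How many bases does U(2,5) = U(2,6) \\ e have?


Deleting e from U(2,6) gives U(2,5) since n > r.
Bases of U(2,5) = C(5,2) = 5! / (2! * 3!) = 10.

10


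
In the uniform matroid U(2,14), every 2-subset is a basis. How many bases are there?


Bases of U(2,14) are all 2-element subsets of the 14-element ground set.
Number of bases = C(14,2).
(14 choose 2) = 91.

91


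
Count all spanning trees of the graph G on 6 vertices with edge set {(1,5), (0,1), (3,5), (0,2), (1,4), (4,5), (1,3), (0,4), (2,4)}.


By Kirchhoff's matrix tree theorem, the number of spanning trees equals
the determinant of any cofactor of the Laplacian matrix L.
G has 6 vertices and 9 edges.
Computing the (5 x 5) cofactor determinant gives 55.

55


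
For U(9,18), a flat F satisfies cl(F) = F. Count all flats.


Flats of U(9,18): every subset of size < 9 is a flat, plus E itself.
Count = (18 choose 0) + (18 choose 1) + (18 choose 2) + (18 choose 3) + (18 choose 4) + (18 choose 5) + (18 choose 6) + (18 choose 7) + (18 choose 8) + 1
     = 1 + 18 + 153 + 816 + 3060 + 8568 + 18564 + 31824 + 43758 + 1
     = 106763.

106763


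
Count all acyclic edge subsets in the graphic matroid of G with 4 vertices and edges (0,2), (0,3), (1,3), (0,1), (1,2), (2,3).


An independent set in a graphic matroid is an acyclic edge subset.
G has 4 vertices and 6 edges.
Enumerate all 2^6 = 64 subsets, checking for acyclicity.
Total independent sets = 38.

38


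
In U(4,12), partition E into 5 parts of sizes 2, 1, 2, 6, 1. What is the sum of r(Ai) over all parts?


r(Ai) = min(|Ai|, 4) for each part.
Sum = min(2,4) + min(1,4) + min(2,4) + min(6,4) + min(1,4)
    = 2 + 1 + 2 + 4 + 1
    = 10.

10


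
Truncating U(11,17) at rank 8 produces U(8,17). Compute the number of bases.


Truncating U(11,17) to rank 8 gives U(8,17).
Bases of U(8,17) are all 8-element subsets of 17 elements.
Number of bases = C(17,8) = 24310.

24310


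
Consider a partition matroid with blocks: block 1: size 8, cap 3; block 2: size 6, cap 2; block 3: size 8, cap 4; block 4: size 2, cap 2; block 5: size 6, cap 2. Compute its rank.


Rank of a partition matroid = sum of min(|Si|, ci) for each block.
= min(8,3) + min(6,2) + min(8,4) + min(2,2) + min(6,2)
= 3 + 2 + 4 + 2 + 2
= 13.

13


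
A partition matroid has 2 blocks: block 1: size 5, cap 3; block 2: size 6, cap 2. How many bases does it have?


A basis picks exactly ci elements from block i.
Number of bases = product of C(|Si|, ci).
= C(5,3) * C(6,2)
= 10 * 15
= 150.

150


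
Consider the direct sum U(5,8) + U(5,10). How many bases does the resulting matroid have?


Bases of a direct sum M1 + M2: |B| = |B(M1)| * |B(M2)|.
|B(U(5,8))| = C(8,5) = 56.
|B(U(5,10))| = C(10,5) = 252.
Total bases = 56 * 252 = 14112.

14112


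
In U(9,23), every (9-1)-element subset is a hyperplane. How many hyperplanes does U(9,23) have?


Hyperplanes of U(9,23) are flats of rank 8.
In a uniform matroid, these are exactly the (8)-element subsets.
Count = C(23,8) = 23! / (8! * 15!) = 490314.

490314


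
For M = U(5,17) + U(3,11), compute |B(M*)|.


(M1+M2)* = M1* + M2*.
M1* = U(12,17), bases: C(17,12) = 6188.
M2* = U(8,11), bases: C(11,8) = 165.
|B(M*)| = 6188 * 165 = 1021020.

1021020


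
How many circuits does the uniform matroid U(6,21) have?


In U(6,21), circuits are the (7)-element subsets.
Any set of 7 elements is dependent, and removing any one element gives
an independent set of size 6, so it is a minimal dependent set.
Number of circuits = C(21,7) = 116280.

116280


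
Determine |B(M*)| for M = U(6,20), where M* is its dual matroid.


The dual of U(r,n) is U(n-r, n) = U(14,20).
Bases of U(14,20) are all (14)-element subsets.
|B(M*)| = C(20,14) = 20! / (14! * 6!) = 38760.

38760


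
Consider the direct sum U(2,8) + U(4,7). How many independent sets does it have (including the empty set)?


For a direct sum, |I(M1+M2)| = |I(M1)| * |I(M2)|.
|I(U(2,8))| = sum C(8,k) for k=0..2 = 37.
|I(U(4,7))| = sum C(7,k) for k=0..4 = 99.
Total = 37 * 99 = 3663.

3663


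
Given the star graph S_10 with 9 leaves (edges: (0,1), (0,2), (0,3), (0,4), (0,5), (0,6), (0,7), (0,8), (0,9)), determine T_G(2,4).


A star on 10 vertices is a tree with 9 edges.
T(x,y) = x^(9) for any tree.
T(2,4) = 2^9 = 512.

512


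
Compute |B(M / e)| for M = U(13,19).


Contracting e from U(13,19) gives U(12,18).
Bases of U(12,18) = (18 choose 12) = 18564.

18564


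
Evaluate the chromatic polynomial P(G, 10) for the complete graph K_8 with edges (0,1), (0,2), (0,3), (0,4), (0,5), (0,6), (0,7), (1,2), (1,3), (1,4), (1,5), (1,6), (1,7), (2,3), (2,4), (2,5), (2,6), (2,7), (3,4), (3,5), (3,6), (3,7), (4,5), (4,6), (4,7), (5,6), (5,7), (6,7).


P(K_8, k) = k(k-1)(k-2)...(k-7).
P(10) = (10) * (9) * (8) * (7) * (6) * (5) * (4) * (3) = 1814400.

1814400
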